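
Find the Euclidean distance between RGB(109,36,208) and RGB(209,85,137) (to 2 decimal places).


d = √[(R₁-R₂)² + (G₁-G₂)² + (B₁-B₂)²]
d = √[(109-209)² + (36-85)² + (208-137)²]
d = √[10000 + 2401 + 5041]
d = √17442
d ≈ 132.07


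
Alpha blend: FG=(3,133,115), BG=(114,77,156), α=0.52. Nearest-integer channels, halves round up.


C = α×F + (1-α)×B, with 1-α = 0.48
R: 0.52×3 + 0.48×114 = 1.56 + 54.72 = 56.28 → 56
G: 0.52×133 + 0.48×77 = 69.16 + 36.96 = 106.12 → 106
B: 0.52×115 + 0.48×156 = 59.80 + 74.88 = 134.68 → 135
= RGB(56, 106, 135)


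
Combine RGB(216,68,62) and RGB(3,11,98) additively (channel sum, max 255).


Additive: each channel = min(255, C₁+C₂)
R: 216+3 = 219 → 219
G: 68+11 = 79 → 79
B: 62+98 = 160 → 160
= RGB(219, 79, 160)


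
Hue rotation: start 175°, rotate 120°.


New hue = (H + rotation) mod 360
New hue = (175 + 120) mod 360
= 295 mod 360
= 295°


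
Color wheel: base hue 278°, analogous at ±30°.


Base hue: 278°
Left analog: (278 - 30) mod 360 = 248°
Right analog: (278 + 30) mod 360 = 308°
Analogous hues = 248° and 308°


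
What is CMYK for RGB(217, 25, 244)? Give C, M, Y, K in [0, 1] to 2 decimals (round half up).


R'=217/255≈0.8510, G'=25/255≈0.0980, B'=244/255≈0.9569
K = 1 - max(R',G',B') = 1 - 244/255 = 11/255 = 0.04313… → 0.04
(1-R'-K)/(1-K) simplifies to (max-R)/max with max = 244:
C = (244-217)/244 = 27/244 = 0.11065… → 0.11
M = (244-25)/244 = 219/244 = 0.89754… → 0.90
Y = (244-244)/244 = 0/244 = 0 → 0.00
= CMYK(0.11, 0.90, 0.00, 0.04)


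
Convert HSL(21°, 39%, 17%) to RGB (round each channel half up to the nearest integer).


H=21°, S=0.39, L=0.17
C = (1-|2L-1|)×S = (1-|-0.66|)×0.39 = 0.1326
H' = H/60 = 21/60 ≈ 0.3500; X = C×(1-|H' mod 2 - 1|) = 0.04641
m = L - C/2 = 0.17 - 0.0663 = 0.1037
Sector ⌊H'⌋ = 0 → (R',G',B') = (0.1326, 0.04641, 0.0)
RGB = ((R'+m)×255, (G'+m)×255, (B'+m)×255) = (60.2565, 38.27805, 26.4435)
Round half up → RGB(60, 38, 26)


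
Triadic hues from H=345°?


Triadic: equally spaced at 120° intervals
H1 = 345°
H2 = (345 + 120) mod 360 = 105°
H3 = (345 + 240) mod 360 = 225°
Triadic = 345°, 105°, 225°


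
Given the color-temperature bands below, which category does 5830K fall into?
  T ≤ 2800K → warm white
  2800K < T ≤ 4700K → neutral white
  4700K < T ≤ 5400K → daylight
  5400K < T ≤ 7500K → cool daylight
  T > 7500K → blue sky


Temperature: 5830K
5400K < 5830K ≤ 7500K → cool daylight
Classification: cool daylight


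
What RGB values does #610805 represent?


61 → 97 (R)
08 → 8 (G)
05 → 5 (B)
= RGB(97, 8, 5)


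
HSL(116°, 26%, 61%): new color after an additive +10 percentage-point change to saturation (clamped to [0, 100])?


Original S = 26%
Adjustment = +10 percentage points
New S = 26 + (10) = 36
Clamp to [0, 100] → 36
= HSL(116°, 36%, 61%)


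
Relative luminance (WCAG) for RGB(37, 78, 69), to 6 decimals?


Linearize each channel (sRGB transfer function): c = v/255; c_lin = c/12.92 if c ≤ 0.04045, else ((c+0.055)/1.055)^2.4
  R: 37/255 ≈ 0.145098 > 0.04045 → ((0.145098+0.055)/1.055)^2.4 ≈ 0.018500
  G: 78/255 ≈ 0.305882 > 0.04045 → ((0.305882+0.055)/1.055)^2.4 ≈ 0.076185
  B: 69/255 ≈ 0.270588 > 0.04045 → ((0.270588+0.055)/1.055)^2.4 ≈ 0.059511
R_lin = 0.018500, G_lin = 0.076185, B_lin = 0.059511
L = 0.2126×R + 0.7152×G + 0.0722×B
L = 0.2126×0.018500 + 0.7152×0.076185 + 0.0722×0.059511
L ≈ 0.062718


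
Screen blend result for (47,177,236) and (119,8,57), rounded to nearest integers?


Screen: C = 255 - (255-A)×(255-B)/255, rounded to nearest integer
R: 255 - (255-47)×(255-119)/255 = 255 - 28288/255 ≈ 255 - 110.933 = 144.067 → 144
G: 255 - (255-177)×(255-8)/255 = 255 - 19266/255 ≈ 255 - 75.553 = 179.447 → 179
B: 255 - (255-236)×(255-57)/255 = 255 - 3762/255 ≈ 255 - 14.753 = 240.247 → 240
= RGB(144, 179, 240)


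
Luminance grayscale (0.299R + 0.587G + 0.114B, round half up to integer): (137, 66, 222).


Gray = 0.299×R + 0.587×G + 0.114×B
Gray = 0.299×137 + 0.587×66 + 0.114×222
Gray = 40.963 + 38.742 + 25.308
Gray = 105.013 → round half up → 105
Gray = 105


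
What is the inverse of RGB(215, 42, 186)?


Invert: (255-R, 255-G, 255-B)
R: 255-215 = 40
G: 255-42 = 213
B: 255-186 = 69
= RGB(40, 213, 69)


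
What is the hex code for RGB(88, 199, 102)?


R = 88 → 58 (hex)
G = 199 → C7 (hex)
B = 102 → 66 (hex)
Hex = #58C766


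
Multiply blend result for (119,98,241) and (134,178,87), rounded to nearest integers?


Multiply: C = A×B/255, rounded to nearest integer
R: 119×134/255 = 15946/255 ≈ 62.533 → 63
G: 98×178/255 = 17444/255 ≈ 68.408 → 68
B: 241×87/255 = 20967/255 ≈ 82.224 → 82
= RGB(63, 68, 82)


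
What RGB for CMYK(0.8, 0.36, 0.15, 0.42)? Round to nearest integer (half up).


R = 255 × (1-C) × (1-K) = 255 × 0.20 × 0.58 = 29.58 → 30
G = 255 × (1-M) × (1-K) = 255 × 0.64 × 0.58 = 94.656 → 95
B = 255 × (1-Y) × (1-K) = 255 × 0.85 × 0.58 = 125.715 → 126
= RGB(30, 95, 126)


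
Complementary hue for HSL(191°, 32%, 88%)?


Complement = opposite side of color wheel = hue + 180°
H' = (191 + 180) mod 360 = 11°
S and L unchanged.
= HSL(11°, 32%, 88%)


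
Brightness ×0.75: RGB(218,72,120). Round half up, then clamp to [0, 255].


Multiply each channel by 0.75, round half up, clamp to [0, 255]
R: 218×0.75 = 163.5 → round → 164
G: 72×0.75 = 54
B: 120×0.75 = 90
= RGB(164, 54, 90)


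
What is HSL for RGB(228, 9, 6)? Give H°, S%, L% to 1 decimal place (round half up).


Normalize: R'=228/255≈0.8941, G'=9/255≈0.0353, B'=6/255≈0.0235
Max=228/255, Min=6/255, Δ=Max-Min=222/255
L = (Max+Min)/2 = (228+6)/510 = 234/510 = 0.45882… → L = 45.9%
L ≤ 0.5 → S = Δ/(Max+Min) = 222/(228+6) = 222/234 = 0.94871… → S = 94.9%
(the 1/255 factors cancel in S and H, so raw channel differences can be used)
Max is R' → H = 60 × (((G-B)/Δ) mod 6) = 60 × (((9-6)/222) mod 6)
  3/222 = 0.0135…
  H = 60 × 0.0135… = 0.810…° → H = 0.8°
= HSL(0.8°, 94.9%, 45.9%)


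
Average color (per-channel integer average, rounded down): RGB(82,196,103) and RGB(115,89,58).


Midpoint: each channel = ⌊(C₁+C₂)/2⌋
R: ⌊(82+115)/2⌋ = 98
G: ⌊(196+89)/2⌋ = 142
B: ⌊(103+58)/2⌋ = 80
= RGB(98, 142, 80)


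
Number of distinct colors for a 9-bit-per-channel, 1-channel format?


Total bits = 9 bits/channel × 1 channels = 9 bits
Distinct colors = 2^9
= 512 colors


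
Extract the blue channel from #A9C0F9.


Color: #A9C0F9
R = A9 = 169
G = C0 = 192
B = F9 = 249
Blue = 249


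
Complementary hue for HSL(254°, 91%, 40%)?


Complement = opposite side of color wheel = hue + 180°
H' = (254 + 180) mod 360 = 74°
S and L unchanged.
= HSL(74°, 91%, 40%)


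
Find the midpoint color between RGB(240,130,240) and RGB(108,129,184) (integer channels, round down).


Midpoint: each channel = ⌊(C₁+C₂)/2⌋
R: ⌊(240+108)/2⌋ = 174
G: ⌊(130+129)/2⌋ = 129
B: ⌊(240+184)/2⌋ = 212
= RGB(174, 129, 212)


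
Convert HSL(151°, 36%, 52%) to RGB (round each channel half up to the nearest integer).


H=151°, S=0.36, L=0.52
C = (1-|2L-1|)×S = (1-|0.04|)×0.36 = 0.3456
H' = H/60 = 151/60 ≈ 2.5167; X = C×(1-|H' mod 2 - 1|) = 0.17856
m = L - C/2 = 0.52 - 0.1728 = 0.3472
Sector ⌊H'⌋ = 2 → (R',G',B') = (0.0, 0.3456, 0.17856)
RGB = ((R'+m)×255, (G'+m)×255, (B'+m)×255) = (88.536, 176.664, 134.0688)
Round half up → RGB(89, 177, 134)


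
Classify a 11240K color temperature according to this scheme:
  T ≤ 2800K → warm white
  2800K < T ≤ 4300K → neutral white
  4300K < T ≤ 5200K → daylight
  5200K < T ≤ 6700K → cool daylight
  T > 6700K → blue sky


Temperature: 11240K
11240K > 6700K → blue sky
Classification: blue sky


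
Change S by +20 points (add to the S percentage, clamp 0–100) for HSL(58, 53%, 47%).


Original S = 53%
Adjustment = +20 percentage points
New S = 53 + (20) = 73
Clamp to [0, 100] → 73
= HSL(58°, 73%, 47%)


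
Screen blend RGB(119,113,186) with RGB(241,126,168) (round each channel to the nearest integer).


Screen: C = 255 - (255-A)×(255-B)/255, rounded to nearest integer
R: 255 - (255-119)×(255-241)/255 = 255 - 1904/255 ≈ 255 - 7.467 = 247.533 → 248
G: 255 - (255-113)×(255-126)/255 = 255 - 18318/255 ≈ 255 - 71.835 = 183.165 → 183
B: 255 - (255-186)×(255-168)/255 = 255 - 6003/255 ≈ 255 - 23.541 = 231.459 → 231
= RGB(248, 183, 231)


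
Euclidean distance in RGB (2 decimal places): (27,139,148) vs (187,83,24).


d = √[(R₁-R₂)² + (G₁-G₂)² + (B₁-B₂)²]
d = √[(27-187)² + (139-83)² + (148-24)²]
d = √[25600 + 3136 + 15376]
d = √44112
d ≈ 210.03


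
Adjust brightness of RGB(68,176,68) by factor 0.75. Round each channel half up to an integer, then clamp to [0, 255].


Multiply each channel by 0.75, round half up, clamp to [0, 255]
R: 68×0.75 = 51
G: 176×0.75 = 132
B: 68×0.75 = 51
= RGB(51, 132, 51)


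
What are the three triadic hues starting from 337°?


Triadic: equally spaced at 120° intervals
H1 = 337°
H2 = (337 + 120) mod 360 = 97°
H3 = (337 + 240) mod 360 = 217°
Triadic = 337°, 97°, 217°


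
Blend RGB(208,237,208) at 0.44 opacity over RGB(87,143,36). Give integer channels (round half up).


C = α×F + (1-α)×B, with 1-α = 0.56
R: 0.44×208 + 0.56×87 = 91.52 + 48.72 = 140.24 → 140
G: 0.44×237 + 0.56×143 = 104.28 + 80.08 = 184.36 → 184
B: 0.44×208 + 0.56×36 = 91.52 + 20.16 = 111.68 → 112
= RGB(140, 184, 112)


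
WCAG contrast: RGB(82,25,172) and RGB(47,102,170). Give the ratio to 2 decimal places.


Linearize each sRGB channel c=v/255: c/12.92 if c ≤ 0.04045 else ((c+0.055)/1.055)^2.4
L = 0.2126×R_lin + 0.7152×G_lin + 0.0722×B_lin
Color 1 (82,25,172):
  R=82: 82/255≈0.3216 > 0.04045 → ((0.3216+0.055)/1.055)^2.4 ≈ 0.08438
  G=25: 25/255≈0.0980 > 0.04045 → ((0.0980+0.055)/1.055)^2.4 ≈ 0.00972
  B=172: 172/255≈0.6745 > 0.04045 → ((0.6745+0.055)/1.055)^2.4 ≈ 0.41254
  L1 = 0.2126×0.08438 + 0.7152×0.00972 + 0.0722×0.41254 ≈ 0.05468
Color 2 (47,102,170):
  R=47: 47/255≈0.1843 > 0.04045 → ((0.1843+0.055)/1.055)^2.4 ≈ 0.02843
  G=102: 102/255≈0.4000 > 0.04045 → ((0.4000+0.055)/1.055)^2.4 ≈ 0.13287
  B=170: 170/255≈0.6667 > 0.04045 → ((0.6667+0.055)/1.055)^2.4 ≈ 0.40198
  L2 = 0.2126×0.02843 + 0.7152×0.13287 + 0.0722×0.40198 ≈ 0.13009
Lighter = 0.13009, Darker = 0.05468
Ratio = (L_lighter + 0.05) / (L_darker + 0.05)
Ratio = (0.13009 + 0.05) / (0.05468 + 0.05) = 0.18009 / 0.10468 ≈ 1.7205
Ratio ≈ 1.72:1


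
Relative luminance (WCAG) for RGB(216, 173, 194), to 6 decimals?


Linearize each channel (sRGB transfer function): c = v/255; c_lin = c/12.92 if c ≤ 0.04045, else ((c+0.055)/1.055)^2.4
  R: 216/255 ≈ 0.847059 > 0.04045 → ((0.847059+0.055)/1.055)^2.4 ≈ 0.686685
  G: 173/255 ≈ 0.678431 > 0.04045 → ((0.678431+0.055)/1.055)^2.4 ≈ 0.417885
  B: 194/255 ≈ 0.760784 > 0.04045 → ((0.760784+0.055)/1.055)^2.4 ≈ 0.539479
R_lin = 0.686685, G_lin = 0.417885, B_lin = 0.539479
L = 0.2126×R + 0.7152×G + 0.0722×B
L = 0.2126×0.686685 + 0.7152×0.417885 + 0.0722×0.539479
L ≈ 0.483811


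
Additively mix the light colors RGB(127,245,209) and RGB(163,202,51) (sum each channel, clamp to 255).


Additive: each channel = min(255, C₁+C₂)
R: 127+163 = 290 → 255
G: 245+202 = 447 → 255
B: 209+51 = 260 → 255
= RGB(255, 255, 255)


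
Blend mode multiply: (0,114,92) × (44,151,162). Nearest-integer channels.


Multiply: C = A×B/255, rounded to nearest integer
R: 0×44/255 = 0/255 ≈ 0.000 → 0
G: 114×151/255 = 17214/255 ≈ 67.506 → 68
B: 92×162/255 = 14904/255 ≈ 58.447 → 58
= RGB(0, 68, 58)


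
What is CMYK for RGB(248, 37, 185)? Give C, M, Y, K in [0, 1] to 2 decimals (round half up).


R'=248/255≈0.9725, G'=37/255≈0.1451, B'=185/255≈0.7255
K = 1 - max(R',G',B') = 1 - 248/255 = 7/255 = 0.02745… → 0.03
(1-R'-K)/(1-K) simplifies to (max-R)/max with max = 248:
C = (248-248)/248 = 0/248 = 0 → 0.00
M = (248-37)/248 = 211/248 = 0.85080… → 0.85
Y = (248-185)/248 = 63/248 = 0.25403… → 0.25
= CMYK(0.00, 0.85, 0.25, 0.03)


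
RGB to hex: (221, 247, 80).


R = 221 → DD (hex)
G = 247 → F7 (hex)
B = 80 → 50 (hex)
Hex = #DDF750


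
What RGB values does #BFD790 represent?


BF → 191 (R)
D7 → 215 (G)
90 → 144 (B)
= RGB(191, 215, 144)


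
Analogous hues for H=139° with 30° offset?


Base hue: 139°
Left analog: (139 - 30) mod 360 = 109°
Right analog: (139 + 30) mod 360 = 169°
Analogous hues = 109° and 169°


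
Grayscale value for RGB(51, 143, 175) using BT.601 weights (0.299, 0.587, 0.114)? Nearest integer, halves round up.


Gray = 0.299×R + 0.587×G + 0.114×B
Gray = 0.299×51 + 0.587×143 + 0.114×175
Gray = 15.249 + 83.941 + 19.950
Gray = 119.140 → round half up → 119
Gray = 119


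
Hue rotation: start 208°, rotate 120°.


New hue = (H + rotation) mod 360
New hue = (208 + 120) mod 360
= 328 mod 360
= 328°


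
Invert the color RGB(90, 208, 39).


Invert: (255-R, 255-G, 255-B)
R: 255-90 = 165
G: 255-208 = 47
B: 255-39 = 216
= RGB(165, 47, 216)


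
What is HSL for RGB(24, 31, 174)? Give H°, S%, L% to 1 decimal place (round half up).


Normalize: R'=24/255≈0.0941, G'=31/255≈0.1216, B'=174/255≈0.6824
Max=174/255, Min=24/255, Δ=Max-Min=150/255
L = (Max+Min)/2 = (174+24)/510 = 198/510 = 0.38823… → L = 38.8%
L ≤ 0.5 → S = Δ/(Max+Min) = 150/(174+24) = 150/198 = 0.75757… → S = 75.8%
(the 1/255 factors cancel in S and H, so raw channel differences can be used)
Max is B' → H = 60 × ((R-G)/Δ + 4) = 60 × ((24-31)/150 + 4)
  -7/150 + 4 = -0.0466… + 4 = 3.9533…
  H = 60 × 3.9533… = 237.2° → H = 237.2°
= HSL(237.2°, 75.8%, 38.8%)


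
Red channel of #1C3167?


Color: #1C3167
R = 1C = 28
G = 31 = 49
B = 67 = 103
Red = 28


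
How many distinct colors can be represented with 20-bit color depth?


Colors = 2^bits = 2^20
= 1,048,576 colors


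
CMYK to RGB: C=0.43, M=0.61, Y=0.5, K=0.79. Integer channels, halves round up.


R = 255 × (1-C) × (1-K) = 255 × 0.57 × 0.21 = 30.5235 → 31
G = 255 × (1-M) × (1-K) = 255 × 0.39 × 0.21 = 20.8845 → 21
B = 255 × (1-Y) × (1-K) = 255 × 0.50 × 0.21 = 26.775 → 27
= RGB(31, 21, 27)


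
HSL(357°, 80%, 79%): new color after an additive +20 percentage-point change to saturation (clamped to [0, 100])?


Original S = 80%
Adjustment = +20 percentage points
New S = 80 + (20) = 100
Clamp to [0, 100] → 100
= HSL(357°, 100%, 79%)


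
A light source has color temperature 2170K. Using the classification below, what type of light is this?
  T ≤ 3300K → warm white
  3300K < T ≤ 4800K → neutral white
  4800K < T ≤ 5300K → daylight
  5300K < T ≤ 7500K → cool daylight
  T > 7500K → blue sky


Temperature: 2170K
2170K ≤ 3300K → warm white
Classification: warm white


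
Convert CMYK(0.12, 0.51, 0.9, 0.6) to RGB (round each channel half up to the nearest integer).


R = 255 × (1-C) × (1-K) = 255 × 0.88 × 0.40 = 89.76 → 90
G = 255 × (1-M) × (1-K) = 255 × 0.49 × 0.40 = 49.98 → 50
B = 255 × (1-Y) × (1-K) = 255 × 0.10 × 0.40 = 10.2 → 10
= RGB(90, 50, 10)


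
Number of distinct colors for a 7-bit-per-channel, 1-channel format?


Total bits = 7 bits/channel × 1 channels = 7 bits
Distinct colors = 2^7
= 128 colors


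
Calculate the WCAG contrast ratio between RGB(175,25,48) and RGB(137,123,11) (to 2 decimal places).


Linearize each sRGB channel c=v/255: c/12.92 if c ≤ 0.04045 else ((c+0.055)/1.055)^2.4
L = 0.2126×R_lin + 0.7152×G_lin + 0.0722×B_lin
Color 1 (175,25,48):
  R=175: 175/255≈0.6863 > 0.04045 → ((0.6863+0.055)/1.055)^2.4 ≈ 0.42869
  G=25: 25/255≈0.0980 > 0.04045 → ((0.0980+0.055)/1.055)^2.4 ≈ 0.00972
  B=48: 48/255≈0.1882 > 0.04045 → ((0.1882+0.055)/1.055)^2.4 ≈ 0.02956
  L1 = 0.2126×0.42869 + 0.7152×0.00972 + 0.0722×0.02956 ≈ 0.10023
Color 2 (137,123,11):
  R=137: 137/255≈0.5373 > 0.04045 → ((0.5373+0.055)/1.055)^2.4 ≈ 0.25016
  G=123: 123/255≈0.4824 > 0.04045 → ((0.4824+0.055)/1.055)^2.4 ≈ 0.19807
  B=11: 11/255≈0.0431 > 0.04045 → ((0.0431+0.055)/1.055)^2.4 ≈ 0.00335
  L2 = 0.2126×0.25016 + 0.7152×0.19807 + 0.0722×0.00335 ≈ 0.19508
Lighter = 0.19508, Darker = 0.10023
Ratio = (L_lighter + 0.05) / (L_darker + 0.05)
Ratio = (0.19508 + 0.05) / (0.10023 + 0.05) = 0.24508 / 0.15023 ≈ 1.6314
Ratio ≈ 1.63:1


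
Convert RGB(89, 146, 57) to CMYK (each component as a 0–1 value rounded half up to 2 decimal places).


R'=89/255≈0.3490, G'=146/255≈0.5725, B'=57/255≈0.2235
K = 1 - max(R',G',B') = 1 - 146/255 = 109/255 = 0.42745… → 0.43
(1-R'-K)/(1-K) simplifies to (max-R)/max with max = 146:
C = (146-89)/146 = 57/146 = 0.39041… → 0.39
M = (146-146)/146 = 0/146 = 0 → 0.00
Y = (146-57)/146 = 89/146 = 0.60958… → 0.61
= CMYK(0.39, 0.00, 0.61, 0.43)


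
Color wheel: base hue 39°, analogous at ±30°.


Base hue: 39°
Left analog: (39 - 30) mod 360 = 9°
Right analog: (39 + 30) mod 360 = 69°
Analogous hues = 9° and 69°


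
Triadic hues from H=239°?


Triadic: equally spaced at 120° intervals
H1 = 239°
H2 = (239 + 120) mod 360 = 359°
H3 = (239 + 240) mod 360 = 119°
Triadic = 239°, 359°, 119°


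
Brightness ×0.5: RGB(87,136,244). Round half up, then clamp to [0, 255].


Multiply each channel by 0.5, round half up, clamp to [0, 255]
R: 87×0.5 = 43.5 → round → 44
G: 136×0.5 = 68
B: 244×0.5 = 122
= RGB(44, 68, 122)


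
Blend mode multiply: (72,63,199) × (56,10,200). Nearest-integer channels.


Multiply: C = A×B/255, rounded to nearest integer
R: 72×56/255 = 4032/255 ≈ 15.812 → 16
G: 63×10/255 = 630/255 ≈ 2.471 → 2
B: 199×200/255 = 39800/255 ≈ 156.078 → 156
= RGB(16, 2, 156)


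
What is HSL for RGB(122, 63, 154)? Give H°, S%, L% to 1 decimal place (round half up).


Normalize: R'=122/255≈0.4784, G'=63/255≈0.2471, B'=154/255≈0.6039
Max=154/255, Min=63/255, Δ=Max-Min=91/255
L = (Max+Min)/2 = (154+63)/510 = 217/510 = 0.42549… → L = 42.5%
L ≤ 0.5 → S = Δ/(Max+Min) = 91/(154+63) = 91/217 = 0.41935… → S = 41.9%
(the 1/255 factors cancel in S and H, so raw channel differences can be used)
Max is B' → H = 60 × ((R-G)/Δ + 4) = 60 × ((122-63)/91 + 4)
  59/91 + 4 = 0.6483… + 4 = 4.6483…
  H = 60 × 4.6483… = 278.901…° → H = 278.9°
= HSL(278.9°, 41.9%, 42.5%)


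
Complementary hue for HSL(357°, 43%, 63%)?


Complement = opposite side of color wheel = hue + 180°
H' = (357 + 180) mod 360 = 177°
S and L unchanged.
= HSL(177°, 43%, 63%)


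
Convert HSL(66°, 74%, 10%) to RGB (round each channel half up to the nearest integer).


H=66°, S=0.74, L=0.10
C = (1-|2L-1|)×S = (1-|-0.80|)×0.74 = 0.148
H' = H/60 = 66/60 ≈ 1.1000; X = C×(1-|H' mod 2 - 1|) = 0.1332
m = L - C/2 = 0.10 - 0.074 = 0.026
Sector ⌊H'⌋ = 1 → (R',G',B') = (0.1332, 0.148, 0.0)
RGB = ((R'+m)×255, (G'+m)×255, (B'+m)×255) = (40.596, 44.37, 6.63)
Round half up → RGB(41, 44, 7)


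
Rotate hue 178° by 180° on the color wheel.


New hue = (H + rotation) mod 360
New hue = (178 + 180) mod 360
= 358 mod 360
= 358°


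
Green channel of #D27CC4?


Color: #D27CC4
R = D2 = 210
G = 7C = 124
B = C4 = 196
Green = 124


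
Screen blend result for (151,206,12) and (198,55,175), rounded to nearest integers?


Screen: C = 255 - (255-A)×(255-B)/255, rounded to nearest integer
R: 255 - (255-151)×(255-198)/255 = 255 - 5928/255 ≈ 255 - 23.247 = 231.753 → 232
G: 255 - (255-206)×(255-55)/255 = 255 - 9800/255 ≈ 255 - 38.431 = 216.569 → 217
B: 255 - (255-12)×(255-175)/255 = 255 - 19440/255 ≈ 255 - 76.235 = 178.765 → 179
= RGB(232, 217, 179)


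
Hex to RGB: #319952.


31 → 49 (R)
99 → 153 (G)
52 → 82 (B)
= RGB(49, 153, 82)


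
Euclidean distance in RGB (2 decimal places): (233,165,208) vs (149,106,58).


d = √[(R₁-R₂)² + (G₁-G₂)² + (B₁-B₂)²]
d = √[(233-149)² + (165-106)² + (208-58)²]
d = √[7056 + 3481 + 22500]
d = √33037
d ≈ 181.76


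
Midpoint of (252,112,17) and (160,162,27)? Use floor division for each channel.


Midpoint: each channel = ⌊(C₁+C₂)/2⌋
R: ⌊(252+160)/2⌋ = 206
G: ⌊(112+162)/2⌋ = 137
B: ⌊(17+27)/2⌋ = 22
= RGB(206, 137, 22)


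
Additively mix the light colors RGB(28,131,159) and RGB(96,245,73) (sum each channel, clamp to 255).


Additive: each channel = min(255, C₁+C₂)
R: 28+96 = 124 → 124
G: 131+245 = 376 → 255
B: 159+73 = 232 → 232
= RGB(124, 255, 232)


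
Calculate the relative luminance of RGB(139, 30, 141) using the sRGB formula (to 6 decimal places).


Linearize each channel (sRGB transfer function): c = v/255; c_lin = c/12.92 if c ≤ 0.04045, else ((c+0.055)/1.055)^2.4
  R: 139/255 ≈ 0.545098 > 0.04045 → ((0.545098+0.055)/1.055)^2.4 ≈ 0.258183
  G: 30/255 ≈ 0.117647 > 0.04045 → ((0.117647+0.055)/1.055)^2.4 ≈ 0.012983
  B: 141/255 ≈ 0.552941 > 0.04045 → ((0.552941+0.055)/1.055)^2.4 ≈ 0.266356
R_lin = 0.258183, G_lin = 0.012983, B_lin = 0.266356
L = 0.2126×R + 0.7152×G + 0.0722×B
L = 0.2126×0.258183 + 0.7152×0.012983 + 0.0722×0.266356
L ≈ 0.083406


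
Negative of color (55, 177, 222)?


Invert: (255-R, 255-G, 255-B)
R: 255-55 = 200
G: 255-177 = 78
B: 255-222 = 33
= RGB(200, 78, 33)


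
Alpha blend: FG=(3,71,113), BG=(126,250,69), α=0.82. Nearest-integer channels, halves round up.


C = α×F + (1-α)×B, with 1-α = 0.18
R: 0.82×3 + 0.18×126 = 2.46 + 22.68 = 25.14 → 25
G: 0.82×71 + 0.18×250 = 58.22 + 45.00 = 103.22 → 103
B: 0.82×113 + 0.18×69 = 92.66 + 12.42 = 105.08 → 105
= RGB(25, 103, 105)


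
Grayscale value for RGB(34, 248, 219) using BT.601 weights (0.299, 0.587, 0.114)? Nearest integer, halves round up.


Gray = 0.299×R + 0.587×G + 0.114×B
Gray = 0.299×34 + 0.587×248 + 0.114×219
Gray = 10.166 + 145.576 + 24.966
Gray = 180.708 → round half up → 181
Gray = 181


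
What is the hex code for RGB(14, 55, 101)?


R = 14 → 0E (hex)
G = 55 → 37 (hex)
B = 101 → 65 (hex)
Hex = #0E3765


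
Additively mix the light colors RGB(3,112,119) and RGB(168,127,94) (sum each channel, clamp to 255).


Additive: each channel = min(255, C₁+C₂)
R: 3+168 = 171 → 171
G: 112+127 = 239 → 239
B: 119+94 = 213 → 213
= RGB(171, 239, 213)


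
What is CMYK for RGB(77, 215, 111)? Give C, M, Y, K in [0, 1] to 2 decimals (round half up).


R'=77/255≈0.3020, G'=215/255≈0.8431, B'=111/255≈0.4353
K = 1 - max(R',G',B') = 1 - 215/255 = 40/255 = 0.15686… → 0.16
(1-R'-K)/(1-K) simplifies to (max-R)/max with max = 215:
C = (215-77)/215 = 138/215 = 0.64186… → 0.64
M = (215-215)/215 = 0/215 = 0 → 0.00
Y = (215-111)/215 = 104/215 = 0.48372… → 0.48
= CMYK(0.64, 0.00, 0.48, 0.16)


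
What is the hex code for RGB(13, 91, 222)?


R = 13 → 0D (hex)
G = 91 → 5B (hex)
B = 222 → DE (hex)
Hex = #0D5BDE


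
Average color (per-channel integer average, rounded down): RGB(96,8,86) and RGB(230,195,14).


Midpoint: each channel = ⌊(C₁+C₂)/2⌋
R: ⌊(96+230)/2⌋ = 163
G: ⌊(8+195)/2⌋ = 101
B: ⌊(86+14)/2⌋ = 50
= RGB(163, 101, 50)


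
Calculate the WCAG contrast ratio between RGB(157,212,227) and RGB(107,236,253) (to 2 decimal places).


Linearize each sRGB channel c=v/255: c/12.92 if c ≤ 0.04045 else ((c+0.055)/1.055)^2.4
L = 0.2126×R_lin + 0.7152×G_lin + 0.0722×B_lin
Color 1 (157,212,227):
  R=157: 157/255≈0.6157 > 0.04045 → ((0.6157+0.055)/1.055)^2.4 ≈ 0.33716
  G=212: 212/255≈0.8314 > 0.04045 → ((0.8314+0.055)/1.055)^2.4 ≈ 0.65837
  B=227: 227/255≈0.8902 > 0.04045 → ((0.8902+0.055)/1.055)^2.4 ≈ 0.76815
  L1 = 0.2126×0.33716 + 0.7152×0.65837 + 0.0722×0.76815 ≈ 0.59801
Color 2 (107,236,253):
  R=107: 107/255≈0.4196 > 0.04045 → ((0.4196+0.055)/1.055)^2.4 ≈ 0.14703
  G=236: 236/255≈0.9255 > 0.04045 → ((0.9255+0.055)/1.055)^2.4 ≈ 0.83880
  B=253: 253/255≈0.9922 > 0.04045 → ((0.9922+0.055)/1.055)^2.4 ≈ 0.98225
  L2 = 0.2126×0.14703 + 0.7152×0.83880 + 0.0722×0.98225 ≈ 0.70209
Lighter = 0.70209, Darker = 0.59801
Ratio = (L_lighter + 0.05) / (L_darker + 0.05)
Ratio = (0.70209 + 0.05) / (0.59801 + 0.05) = 0.75209 / 0.64801 ≈ 1.1606
Ratio ≈ 1.16:1


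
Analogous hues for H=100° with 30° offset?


Base hue: 100°
Left analog: (100 - 30) mod 360 = 70°
Right analog: (100 + 30) mod 360 = 130°
Analogous hues = 70° and 130°


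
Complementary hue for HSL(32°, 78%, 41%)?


Complement = opposite side of color wheel = hue + 180°
H' = (32 + 180) mod 360 = 212°
S and L unchanged.
= HSL(212°, 78%, 41%)


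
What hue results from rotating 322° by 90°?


New hue = (H + rotation) mod 360
New hue = (322 + 90) mod 360
= 412 mod 360
= 52°


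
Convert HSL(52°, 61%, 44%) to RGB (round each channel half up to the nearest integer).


H=52°, S=0.61, L=0.44
C = (1-|2L-1|)×S = (1-|-0.12|)×0.61 = 0.5368
H' = H/60 = 52/60 ≈ 0.8667; X = C×(1-|H' mod 2 - 1|) ≈ 0.4652
m = L - C/2 = 0.44 - 0.2684 = 0.1716
Sector ⌊H'⌋ = 0 → (R',G',B') = (0.5368, ≈0.4652, 0.0)
RGB = ((R'+m)×255, (G'+m)×255, (B'+m)×255) = (180.642, 162.3908, 43.758)
Round half up → RGB(181, 162, 44)


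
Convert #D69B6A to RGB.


D6 → 214 (R)
9B → 155 (G)
6A → 106 (B)
= RGB(214, 155, 106)


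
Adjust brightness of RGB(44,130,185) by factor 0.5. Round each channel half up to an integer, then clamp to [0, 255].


Multiply each channel by 0.5, round half up, clamp to [0, 255]
R: 44×0.5 = 22
G: 130×0.5 = 65
B: 185×0.5 = 92.5 → round → 93
= RGB(22, 65, 93)


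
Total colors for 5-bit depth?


Colors = 2^bits = 2^5
= 32 colors


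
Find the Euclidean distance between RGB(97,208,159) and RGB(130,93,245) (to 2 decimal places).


d = √[(R₁-R₂)² + (G₁-G₂)² + (B₁-B₂)²]
d = √[(97-130)² + (208-93)² + (159-245)²]
d = √[1089 + 13225 + 7396]
d = √21710
d ≈ 147.34


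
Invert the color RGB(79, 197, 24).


Invert: (255-R, 255-G, 255-B)
R: 255-79 = 176
G: 255-197 = 58
B: 255-24 = 231
= RGB(176, 58, 231)


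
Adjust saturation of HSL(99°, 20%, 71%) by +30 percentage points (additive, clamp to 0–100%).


Original S = 20%
Adjustment = +30 percentage points
New S = 20 + (30) = 50
Clamp to [0, 100] → 50
= HSL(99°, 50%, 71%)


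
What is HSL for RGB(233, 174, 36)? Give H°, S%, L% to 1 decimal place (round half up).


Normalize: R'=233/255≈0.9137, G'=174/255≈0.6824, B'=36/255≈0.1412
Max=233/255, Min=36/255, Δ=Max-Min=197/255
L = (Max+Min)/2 = (233+36)/510 = 269/510 = 0.52745… → L = 52.7%
L > 0.5 → S = Δ/(2-Max-Min) = 197/(510-233-36) = 197/241 = 0.81742… → S = 81.7%
(the 1/255 factors cancel in S and H, so raw channel differences can be used)
Max is R' → H = 60 × (((G-B)/Δ) mod 6) = 60 × (((174-36)/197) mod 6)
  138/197 = 0.7005…
  H = 60 × 0.7005… = 42.030…° → H = 42.0°
= HSL(42.0°, 81.7%, 52.7%)


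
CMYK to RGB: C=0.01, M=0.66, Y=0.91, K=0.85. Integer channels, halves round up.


R = 255 × (1-C) × (1-K) = 255 × 0.99 × 0.15 = 37.8675 → 38
G = 255 × (1-M) × (1-K) = 255 × 0.34 × 0.15 = 13.005 → 13
B = 255 × (1-Y) × (1-K) = 255 × 0.09 × 0.15 = 3.4425 → 3
= RGB(38, 13, 3)


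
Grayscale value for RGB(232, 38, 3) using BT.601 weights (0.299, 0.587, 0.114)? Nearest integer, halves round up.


Gray = 0.299×R + 0.587×G + 0.114×B
Gray = 0.299×232 + 0.587×38 + 0.114×3
Gray = 69.368 + 22.306 + 0.342
Gray = 92.016 → round half up → 92
Gray = 92


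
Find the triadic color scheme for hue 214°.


Triadic: equally spaced at 120° intervals
H1 = 214°
H2 = (214 + 120) mod 360 = 334°
H3 = (214 + 240) mod 360 = 94°
Triadic = 214°, 334°, 94°


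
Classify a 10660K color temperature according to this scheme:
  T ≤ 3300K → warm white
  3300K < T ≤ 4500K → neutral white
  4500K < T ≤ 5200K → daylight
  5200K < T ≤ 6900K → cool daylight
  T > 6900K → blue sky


Temperature: 10660K
10660K > 6900K → blue sky
Classification: blue sky


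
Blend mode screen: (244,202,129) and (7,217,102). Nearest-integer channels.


Screen: C = 255 - (255-A)×(255-B)/255, rounded to nearest integer
R: 255 - (255-244)×(255-7)/255 = 255 - 2728/255 ≈ 255 - 10.698 = 244.302 → 244
G: 255 - (255-202)×(255-217)/255 = 255 - 2014/255 ≈ 255 - 7.898 = 247.102 → 247
B: 255 - (255-129)×(255-102)/255 = 255 - 19278/255 ≈ 255 - 75.600 = 179.400 → 179
= RGB(244, 247, 179)


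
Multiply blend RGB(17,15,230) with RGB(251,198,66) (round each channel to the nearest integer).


Multiply: C = A×B/255, rounded to nearest integer
R: 17×251/255 = 4267/255 ≈ 16.733 → 17
G: 15×198/255 = 2970/255 ≈ 11.647 → 12
B: 230×66/255 = 15180/255 ≈ 59.529 → 60
= RGB(17, 12, 60)


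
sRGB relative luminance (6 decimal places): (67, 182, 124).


Linearize each channel (sRGB transfer function): c = v/255; c_lin = c/12.92 if c ≤ 0.04045, else ((c+0.055)/1.055)^2.4
  R: 67/255 ≈ 0.262745 > 0.04045 → ((0.262745+0.055)/1.055)^2.4 ≈ 0.056128
  G: 182/255 ≈ 0.713725 > 0.04045 → ((0.713725+0.055)/1.055)^2.4 ≈ 0.467784
  B: 124/255 ≈ 0.486275 > 0.04045 → ((0.486275+0.055)/1.055)^2.4 ≈ 0.201556
R_lin = 0.056128, G_lin = 0.467784, B_lin = 0.201556
L = 0.2126×R + 0.7152×G + 0.0722×B
L = 0.2126×0.056128 + 0.7152×0.467784 + 0.0722×0.201556
L ≈ 0.361044


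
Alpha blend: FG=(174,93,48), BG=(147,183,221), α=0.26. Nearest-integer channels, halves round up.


C = α×F + (1-α)×B, with 1-α = 0.74
R: 0.26×174 + 0.74×147 = 45.24 + 108.78 = 154.02 → 154
G: 0.26×93 + 0.74×183 = 24.18 + 135.42 = 159.60 → 160
B: 0.26×48 + 0.74×221 = 12.48 + 163.54 = 176.02 → 176
= RGB(154, 160, 176)


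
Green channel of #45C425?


Color: #45C425
R = 45 = 69
G = C4 = 196
B = 25 = 37
Green = 196


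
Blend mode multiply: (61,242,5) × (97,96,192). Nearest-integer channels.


Multiply: C = A×B/255, rounded to nearest integer
R: 61×97/255 = 5917/255 ≈ 23.204 → 23
G: 242×96/255 = 23232/255 ≈ 91.106 → 91
B: 5×192/255 = 960/255 ≈ 3.765 → 4
= RGB(23, 91, 4)


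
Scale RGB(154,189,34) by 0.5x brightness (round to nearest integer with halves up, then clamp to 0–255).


Multiply each channel by 0.5, round half up, clamp to [0, 255]
R: 154×0.5 = 77
G: 189×0.5 = 94.5 → round → 95
B: 34×0.5 = 17
= RGB(77, 95, 17)


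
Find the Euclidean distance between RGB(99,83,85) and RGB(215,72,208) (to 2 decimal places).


d = √[(R₁-R₂)² + (G₁-G₂)² + (B₁-B₂)²]
d = √[(99-215)² + (83-72)² + (85-208)²]
d = √[13456 + 121 + 15129]
d = √28706
d ≈ 169.43


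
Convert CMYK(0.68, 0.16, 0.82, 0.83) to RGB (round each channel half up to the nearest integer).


R = 255 × (1-C) × (1-K) = 255 × 0.32 × 0.17 = 13.872 → 14
G = 255 × (1-M) × (1-K) = 255 × 0.84 × 0.17 = 36.414 → 36
B = 255 × (1-Y) × (1-K) = 255 × 0.18 × 0.17 = 7.803 → 8
= RGB(14, 36, 8)


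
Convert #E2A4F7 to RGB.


E2 → 226 (R)
A4 → 164 (G)
F7 → 247 (B)
= RGB(226, 164, 247)


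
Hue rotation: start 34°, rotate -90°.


New hue = (H + rotation) mod 360
New hue = (34 -90) mod 360
= -56 mod 360
= 304°


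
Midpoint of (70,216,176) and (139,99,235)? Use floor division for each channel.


Midpoint: each channel = ⌊(C₁+C₂)/2⌋
R: ⌊(70+139)/2⌋ = 104
G: ⌊(216+99)/2⌋ = 157
B: ⌊(176+235)/2⌋ = 205
= RGB(104, 157, 205)


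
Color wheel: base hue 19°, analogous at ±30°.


Base hue: 19°
Left analog: (19 - 30) mod 360 = 349°
Right analog: (19 + 30) mod 360 = 49°
Analogous hues = 349° and 49°


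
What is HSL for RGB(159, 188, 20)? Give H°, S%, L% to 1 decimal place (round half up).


Normalize: R'=159/255≈0.6235, G'=188/255≈0.7373, B'=20/255≈0.0784
Max=188/255, Min=20/255, Δ=Max-Min=168/255
L = (Max+Min)/2 = (188+20)/510 = 208/510 = 0.40784… → L = 40.8%
L ≤ 0.5 → S = Δ/(Max+Min) = 168/(188+20) = 168/208 = 0.80769… → S = 80.8%
(the 1/255 factors cancel in S and H, so raw channel differences can be used)
Max is G' → H = 60 × ((B-R)/Δ + 2) = 60 × ((20-159)/168 + 2)
  -139/168 + 2 = -0.8273… + 2 = 1.1726…
  H = 60 × 1.1726… = 70.357…° → H = 70.4°
= HSL(70.4°, 80.8%, 40.8%)


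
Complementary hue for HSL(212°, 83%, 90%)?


Complement = opposite side of color wheel = hue + 180°
H' = (212 + 180) mod 360 = 32°
S and L unchanged.
= HSL(32°, 83%, 90%)


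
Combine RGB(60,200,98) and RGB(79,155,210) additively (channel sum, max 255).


Additive: each channel = min(255, C₁+C₂)
R: 60+79 = 139 → 139
G: 200+155 = 355 → 255
B: 98+210 = 308 → 255
= RGB(139, 255, 255)


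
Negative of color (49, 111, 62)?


Invert: (255-R, 255-G, 255-B)
R: 255-49 = 206
G: 255-111 = 144
B: 255-62 = 193
= RGB(206, 144, 193)


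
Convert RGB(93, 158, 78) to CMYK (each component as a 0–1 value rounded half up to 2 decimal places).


R'=93/255≈0.3647, G'=158/255≈0.6196, B'=78/255≈0.3059
K = 1 - max(R',G',B') = 1 - 158/255 = 97/255 = 0.38039… → 0.38
(1-R'-K)/(1-K) simplifies to (max-R)/max with max = 158:
C = (158-93)/158 = 65/158 = 0.41139… → 0.41
M = (158-158)/158 = 0/158 = 0 → 0.00
Y = (158-78)/158 = 80/158 = 0.50632… → 0.51
= CMYK(0.41, 0.00, 0.51, 0.38)


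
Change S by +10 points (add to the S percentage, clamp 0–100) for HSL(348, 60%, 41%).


Original S = 60%
Adjustment = +10 percentage points
New S = 60 + (10) = 70
Clamp to [0, 100] → 70
= HSL(348°, 70%, 41%)


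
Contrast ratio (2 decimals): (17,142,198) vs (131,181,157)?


Linearize each sRGB channel c=v/255: c/12.92 if c ≤ 0.04045 else ((c+0.055)/1.055)^2.4
L = 0.2126×R_lin + 0.7152×G_lin + 0.0722×B_lin
Color 1 (17,142,198):
  R=17: 17/255≈0.0667 > 0.04045 → ((0.0667+0.055)/1.055)^2.4 ≈ 0.00561
  G=142: 142/255≈0.5569 > 0.04045 → ((0.5569+0.055)/1.055)^2.4 ≈ 0.27050
  B=198: 198/255≈0.7765 > 0.04045 → ((0.7765+0.055)/1.055)^2.4 ≈ 0.56471
  L1 = 0.2126×0.00561 + 0.7152×0.27050 + 0.0722×0.56471 ≈ 0.23542
Color 2 (131,181,157):
  R=131: 131/255≈0.5137 > 0.04045 → ((0.5137+0.055)/1.055)^2.4 ≈ 0.22697
  G=181: 181/255≈0.7098 > 0.04045 → ((0.7098+0.055)/1.055)^2.4 ≈ 0.46208
  B=157: 157/255≈0.6157 > 0.04045 → ((0.6157+0.055)/1.055)^2.4 ≈ 0.33716
  L2 = 0.2126×0.22697 + 0.7152×0.46208 + 0.0722×0.33716 ≈ 0.40307
Lighter = 0.40307, Darker = 0.23542
Ratio = (L_lighter + 0.05) / (L_darker + 0.05)
Ratio = (0.40307 + 0.05) / (0.23542 + 0.05) = 0.45307 / 0.28542 ≈ 1.5874
Ratio ≈ 1.59:1


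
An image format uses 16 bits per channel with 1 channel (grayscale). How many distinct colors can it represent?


Total bits = 16 bits/channel × 1 channels = 16 bits
Distinct colors = 2^16
= 65,536 colors


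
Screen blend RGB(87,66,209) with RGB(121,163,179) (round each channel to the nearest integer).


Screen: C = 255 - (255-A)×(255-B)/255, rounded to nearest integer
R: 255 - (255-87)×(255-121)/255 = 255 - 22512/255 ≈ 255 - 88.282 = 166.718 → 167
G: 255 - (255-66)×(255-163)/255 = 255 - 17388/255 ≈ 255 - 68.188 = 186.812 → 187
B: 255 - (255-209)×(255-179)/255 = 255 - 3496/255 ≈ 255 - 13.710 = 241.290 → 241
= RGB(167, 187, 241)


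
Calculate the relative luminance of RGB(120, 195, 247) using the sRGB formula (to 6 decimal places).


Linearize each channel (sRGB transfer function): c = v/255; c_lin = c/12.92 if c ≤ 0.04045, else ((c+0.055)/1.055)^2.4
  R: 120/255 ≈ 0.470588 > 0.04045 → ((0.470588+0.055)/1.055)^2.4 ≈ 0.187821
  G: 195/255 ≈ 0.764706 > 0.04045 → ((0.764706+0.055)/1.055)^2.4 ≈ 0.545724
  B: 247/255 ≈ 0.968627 > 0.04045 → ((0.968627+0.055)/1.055)^2.4 ≈ 0.930111
R_lin = 0.187821, G_lin = 0.545724, B_lin = 0.930111
L = 0.2126×R + 0.7152×G + 0.0722×B
L = 0.2126×0.187821 + 0.7152×0.545724 + 0.0722×0.930111
L ≈ 0.497387


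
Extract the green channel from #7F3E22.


Color: #7F3E22
R = 7F = 127
G = 3E = 62
B = 22 = 34
Green = 62


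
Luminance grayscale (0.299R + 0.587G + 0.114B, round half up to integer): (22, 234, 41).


Gray = 0.299×R + 0.587×G + 0.114×B
Gray = 0.299×22 + 0.587×234 + 0.114×41
Gray = 6.578 + 137.358 + 4.674
Gray = 148.610 → round half up → 149
Gray = 149


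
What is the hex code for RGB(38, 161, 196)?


R = 38 → 26 (hex)
G = 161 → A1 (hex)
B = 196 → C4 (hex)
Hex = #26A1C4


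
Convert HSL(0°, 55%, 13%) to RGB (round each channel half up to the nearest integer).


H=0°, S=0.55, L=0.13
C = (1-|2L-1|)×S = (1-|-0.74|)×0.55 = 0.143
H' = H/60 = 0/60 ≈ 0.0000; X = C×(1-|H' mod 2 - 1|) = 0.0
m = L - C/2 = 0.13 - 0.0715 = 0.0585
Sector ⌊H'⌋ = 0 → (R',G',B') = (0.143, 0.0, 0.0)
RGB = ((R'+m)×255, (G'+m)×255, (B'+m)×255) = (51.3825, 14.9175, 14.9175)
Round half up → RGB(51, 15, 15)


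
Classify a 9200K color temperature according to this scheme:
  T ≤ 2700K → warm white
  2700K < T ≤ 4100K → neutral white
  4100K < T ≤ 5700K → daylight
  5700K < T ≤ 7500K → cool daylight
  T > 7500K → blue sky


Temperature: 9200K
9200K > 7500K → blue sky
Classification: blue sky


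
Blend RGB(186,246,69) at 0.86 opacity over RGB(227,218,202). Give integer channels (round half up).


C = α×F + (1-α)×B, with 1-α = 0.14
R: 0.86×186 + 0.14×227 = 159.96 + 31.78 = 191.74 → 192
G: 0.86×246 + 0.14×218 = 211.56 + 30.52 = 242.08 → 242
B: 0.86×69 + 0.14×202 = 59.34 + 28.28 = 87.62 → 88
= RGB(192, 242, 88)


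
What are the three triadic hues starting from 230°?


Triadic: equally spaced at 120° intervals
H1 = 230°
H2 = (230 + 120) mod 360 = 350°
H3 = (230 + 240) mod 360 = 110°
Triadic = 230°, 350°, 110°


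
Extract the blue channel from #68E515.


Color: #68E515
R = 68 = 104
G = E5 = 229
B = 15 = 21
Blue = 21


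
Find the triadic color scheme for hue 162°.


Triadic: equally spaced at 120° intervals
H1 = 162°
H2 = (162 + 120) mod 360 = 282°
H3 = (162 + 240) mod 360 = 42°
Triadic = 162°, 282°, 42°


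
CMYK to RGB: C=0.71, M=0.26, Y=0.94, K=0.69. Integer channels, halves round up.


R = 255 × (1-C) × (1-K) = 255 × 0.29 × 0.31 = 22.9245 → 23
G = 255 × (1-M) × (1-K) = 255 × 0.74 × 0.31 = 58.497 → 58
B = 255 × (1-Y) × (1-K) = 255 × 0.06 × 0.31 = 4.743 → 5
= RGB(23, 58, 5)


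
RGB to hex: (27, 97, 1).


R = 27 → 1B (hex)
G = 97 → 61 (hex)
B = 1 → 01 (hex)
Hex = #1B6101


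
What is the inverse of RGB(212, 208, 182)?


Invert: (255-R, 255-G, 255-B)
R: 255-212 = 43
G: 255-208 = 47
B: 255-182 = 73
= RGB(43, 47, 73)


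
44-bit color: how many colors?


Colors = 2^bits = 2^44
= 17,592,186,044,416 colors


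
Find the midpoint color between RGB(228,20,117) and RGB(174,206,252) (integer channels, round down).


Midpoint: each channel = ⌊(C₁+C₂)/2⌋
R: ⌊(228+174)/2⌋ = 201
G: ⌊(20+206)/2⌋ = 113
B: ⌊(117+252)/2⌋ = 184
= RGB(201, 113, 184)


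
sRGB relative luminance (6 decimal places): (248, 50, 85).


Linearize each channel (sRGB transfer function): c = v/255; c_lin = c/12.92 if c ≤ 0.04045, else ((c+0.055)/1.055)^2.4
  R: 248/255 ≈ 0.972549 > 0.04045 → ((0.972549+0.055)/1.055)^2.4 ≈ 0.938686
  G: 50/255 ≈ 0.196078 > 0.04045 → ((0.196078+0.055)/1.055)^2.4 ≈ 0.031896
  B: 85/255 ≈ 0.333333 > 0.04045 → ((0.333333+0.055)/1.055)^2.4 ≈ 0.090842
R_lin = 0.938686, G_lin = 0.031896, B_lin = 0.090842
L = 0.2126×R + 0.7152×G + 0.0722×B
L = 0.2126×0.938686 + 0.7152×0.031896 + 0.0722×0.090842
L ≈ 0.228935


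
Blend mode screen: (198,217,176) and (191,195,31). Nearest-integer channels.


Screen: C = 255 - (255-A)×(255-B)/255, rounded to nearest integer
R: 255 - (255-198)×(255-191)/255 = 255 - 3648/255 ≈ 255 - 14.306 = 240.694 → 241
G: 255 - (255-217)×(255-195)/255 = 255 - 2280/255 ≈ 255 - 8.941 = 246.059 → 246
B: 255 - (255-176)×(255-31)/255 = 255 - 17696/255 ≈ 255 - 69.396 = 185.604 → 186
= RGB(241, 246, 186)
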